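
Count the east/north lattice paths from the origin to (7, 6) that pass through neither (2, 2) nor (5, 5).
Number of paths = 564

Inclusion–exclusion. Total paths: C(13, 7) = 1716. Through P₁: C(4, 2)·C(9, 5) = 756. Through P₂: C(10, 5)·C(3, 2) = 756. Since P₁ is strictly southwest of P₂, a monotone path through both must visit P₁ then P₂; paths through both = C(4, 2)·C(6, 3)·C(3, 2) = 360. Avoid both = 1716 − 756 − 756 + 360 = 564.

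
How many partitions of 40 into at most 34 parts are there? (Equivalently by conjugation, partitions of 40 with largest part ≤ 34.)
p(40, parts ≤ 34) = 37319

Use the recurrence p(n, m) = p(n, m−1) + p(n−m, m): either the largest part is < m (count p(n, m−1)) or the largest part is exactly m (remove one copy of m, count p(n−m, m)). With p(0, ·) = 1 this gives p(40, parts ≤ 34) = 37319. (By conjugating Young diagrams, this also counts partitions of 40 into at most 34 parts.)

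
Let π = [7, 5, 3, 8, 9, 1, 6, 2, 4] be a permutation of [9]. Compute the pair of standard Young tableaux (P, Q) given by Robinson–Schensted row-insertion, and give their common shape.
P = [1, 2, 4] / [3, 6, 9] / [5, 8] / [7];  Q = [1, 4, 5] / [2, 7, 9] / [3, 8] / [6];  common shape = (3, 3, 2, 1)

Row-insert the values π_1, π_2, … into P one at a time, bumping the leftmost entry strictly greater than the inserted value down to the next row. The recording tableau Q records, in position (i, j), the step at which that cell was added to P.
  Insert 7 (step 1): P = [7];  Q = [1]
  Insert 5 (step 2): P = [5] / [7];  Q = [1] / [2]
  Insert 3 (step 3): P = [3] / [5] / [7];  Q = [1] / [2] / [3]
  Insert 8 (step 4): P = [3, 8] / [5] / [7];  Q = [1, 4] / [2] / [3]
  Insert 9 (step 5): P = [3, 8, 9] / [5] / [7];  Q = [1, 4, 5] / [2] / [3]
  Insert 1 (step 6): P = [1, 8, 9] / [3] / [5] / [7];  Q = [1, 4, 5] / [2] / [3] / [6]
  Insert 6 (step 7): P = [1, 6, 9] / [3, 8] / [5] / [7];  Q = [1, 4, 5] / [2, 7] / [3] / [6]
  Insert 2 (step 8): P = [1, 2, 9] / [3, 6] / [5, 8] / [7];  Q = [1, 4, 5] / [2, 7] / [3, 8] / [6]
  Insert 4 (step 9): P = [1, 2, 4] / [3, 6, 9] / [5, 8] / [7];  Q = [1, 4, 5] / [2, 7, 9] / [3, 8] / [6]
Final shape: (3, 3, 2, 1).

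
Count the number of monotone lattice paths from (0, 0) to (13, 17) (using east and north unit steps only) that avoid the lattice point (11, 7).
Number of paths = 117659466

Total paths from (0, 0) to (13, 17): C(30, 13) = 119759850. Paths through (11, 7): (paths (0, 0) → (11, 7)) × (paths (11, 7) → (13, 17)) = C(18, 11) · C(12, 2) = 31824 · 66 = 2100384. Avoidance count = 119759850 − 2100384 = 117659466.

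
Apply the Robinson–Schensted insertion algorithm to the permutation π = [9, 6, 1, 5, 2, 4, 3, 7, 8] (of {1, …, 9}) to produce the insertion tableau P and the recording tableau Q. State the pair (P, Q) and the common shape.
P = [1, 2, 3, 7, 8] / [4] / [5] / [6] / [9];  Q = [1, 4, 6, 8, 9] / [2] / [3] / [5] / [7];  common shape = (5, 1, 1, 1, 1)

Row-insert the values π_1, π_2, … into P one at a time, bumping the leftmost entry strictly greater than the inserted value down to the next row. The recording tableau Q records, in position (i, j), the step at which that cell was added to P.
  Insert 9 (step 1): P = [9];  Q = [1]
  Insert 6 (step 2): P = [6] / [9];  Q = [1] / [2]
  Insert 1 (step 3): P = [1] / [6] / [9];  Q = [1] / [2] / [3]
  Insert 5 (step 4): P = [1, 5] / [6] / [9];  Q = [1, 4] / [2] / [3]
  Insert 2 (step 5): P = [1, 2] / [5] / [6] / [9];  Q = [1, 4] / [2] / [3] / [5]
  Insert 4 (step 6): P = [1, 2, 4] / [5] / [6] / [9];  Q = [1, 4, 6] / [2] / [3] / [5]
  Insert 3 (step 7): P = [1, 2, 3] / [4] / [5] / [6] / [9];  Q = [1, 4, 6] / [2] / [3] / [5] / [7]
  Insert 7 (step 8): P = [1, 2, 3, 7] / [4] / [5] / [6] / [9];  Q = [1, 4, 6, 8] / [2] / [3] / [5] / [7]
  Insert 8 (step 9): P = [1, 2, 3, 7, 8] / [4] / [5] / [6] / [9];  Q = [1, 4, 6, 8, 9] / [2] / [3] / [5] / [7]
Final shape: (5, 1, 1, 1, 1).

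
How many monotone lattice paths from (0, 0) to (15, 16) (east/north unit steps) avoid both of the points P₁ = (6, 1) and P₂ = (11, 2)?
Number of paths = 291277507

Inclusion–exclusion. Total paths: C(31, 15) = 300540195. Through P₁: C(7, 6)·C(24, 9) = 9152528. Through P₂: C(13, 11)·C(18, 4) = 238680. Since P₁ is strictly southwest of P₂, a monotone path through both must visit P₁ then P₂; paths through both = C(7, 6)·C(6, 5)·C(18, 4) = 128520. Avoid both = 300540195 − 9152528 − 238680 + 128520 = 291277507.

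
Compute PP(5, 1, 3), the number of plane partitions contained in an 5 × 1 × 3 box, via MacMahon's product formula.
PP(5, 1, 3) = 56

Evaluate the triple product over i = 1..5, j = 1..1, k = 1..3. The factors are (2/1) · (3/2) · (4/3) · (3/2) · (4/3) · (5/4) · (4/3) · (5/4) · … (15 factors total). The numerators and denominators telescope so the product is an integer; carrying out the multiplication exactly gives PP(5, 1, 3) = 56.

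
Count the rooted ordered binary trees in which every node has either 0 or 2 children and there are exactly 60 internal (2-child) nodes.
C_60 = 1583850964596120042686772779038896

These full binary trees are counted by the Catalan number C_n = (1/(n + 1)) · C(2n, n). For n = 60: C_60 = (1/61) · C(120, 60) = 96614908840363322603893139521372656/61 = 1583850964596120042686772779038896.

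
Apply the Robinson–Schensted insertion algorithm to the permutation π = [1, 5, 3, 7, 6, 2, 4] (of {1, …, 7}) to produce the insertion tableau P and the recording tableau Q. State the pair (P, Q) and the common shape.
P = [1, 2, 4] / [3, 6] / [5, 7];  Q = [1, 2, 4] / [3, 5] / [6, 7];  common shape = (3, 2, 2)

Row-insert the values π_1, π_2, … into P one at a time, bumping the leftmost entry strictly greater than the inserted value down to the next row. The recording tableau Q records, in position (i, j), the step at which that cell was added to P.
  Insert 1 (step 1): P = [1];  Q = [1]
  Insert 5 (step 2): P = [1, 5];  Q = [1, 2]
  Insert 3 (step 3): P = [1, 3] / [5];  Q = [1, 2] / [3]
  Insert 7 (step 4): P = [1, 3, 7] / [5];  Q = [1, 2, 4] / [3]
  Insert 6 (step 5): P = [1, 3, 6] / [5, 7];  Q = [1, 2, 4] / [3, 5]
  Insert 2 (step 6): P = [1, 2, 6] / [3, 7] / [5];  Q = [1, 2, 4] / [3, 5] / [6]
  Insert 4 (step 7): P = [1, 2, 4] / [3, 6] / [5, 7];  Q = [1, 2, 4] / [3, 5] / [6, 7]
Final shape: (3, 2, 2).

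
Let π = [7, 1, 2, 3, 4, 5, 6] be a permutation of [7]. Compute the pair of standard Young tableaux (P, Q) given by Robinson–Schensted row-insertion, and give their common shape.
P = [1, 2, 3, 4, 5, 6] / [7];  Q = [1, 3, 4, 5, 6, 7] / [2];  common shape = (6, 1)

Row-insert the values π_1, π_2, … into P one at a time, bumping the leftmost entry strictly greater than the inserted value down to the next row. The recording tableau Q records, in position (i, j), the step at which that cell was added to P.
  Insert 7 (step 1): P = [7];  Q = [1]
  Insert 1 (step 2): P = [1] / [7];  Q = [1] / [2]
  Insert 2 (step 3): P = [1, 2] / [7];  Q = [1, 3] / [2]
  Insert 3 (step 4): P = [1, 2, 3] / [7];  Q = [1, 3, 4] / [2]
  Insert 4 (step 5): P = [1, 2, 3, 4] / [7];  Q = [1, 3, 4, 5] / [2]
  Insert 5 (step 6): P = [1, 2, 3, 4, 5] / [7];  Q = [1, 3, 4, 5, 6] / [2]
  Insert 6 (step 7): P = [1, 2, 3, 4, 5, 6] / [7];  Q = [1, 3, 4, 5, 6, 7] / [2]
Final shape: (6, 1).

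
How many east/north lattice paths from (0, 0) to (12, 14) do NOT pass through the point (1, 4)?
Number of paths = 7894120

Total paths from (0, 0) to (12, 14): C(26, 12) = 9657700. Paths through (1, 4): (paths (0, 0) → (1, 4)) × (paths (1, 4) → (12, 14)) = C(5, 1) · C(21, 11) = 5 · 352716 = 1763580. Avoidance count = 9657700 − 1763580 = 7894120.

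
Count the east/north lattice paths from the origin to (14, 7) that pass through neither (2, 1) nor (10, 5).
Number of paths = 37818

Inclusion–exclusion. Total paths: C(21, 14) = 116280. Through P₁: C(3, 2)·C(18, 12) = 55692. Through P₂: C(15, 10)·C(6, 4) = 45045. Since P₁ is strictly southwest of P₂, a monotone path through both must visit P₁ then P₂; paths through both = C(3, 2)·C(12, 8)·C(6, 4) = 22275. Avoid both = 116280 − 55692 − 45045 + 22275 = 37818.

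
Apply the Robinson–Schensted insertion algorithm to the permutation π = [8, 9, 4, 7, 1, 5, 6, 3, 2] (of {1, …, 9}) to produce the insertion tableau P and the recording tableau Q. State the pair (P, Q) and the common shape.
P = [1, 2, 6] / [3, 5] / [4, 9] / [7] / [8];  Q = [1, 2, 7] / [3, 4] / [5, 6] / [8] / [9];  common shape = (3, 2, 2, 1, 1)

Row-insert the values π_1, π_2, … into P one at a time, bumping the leftmost entry strictly greater than the inserted value down to the next row. The recording tableau Q records, in position (i, j), the step at which that cell was added to P.
  Insert 8 (step 1): P = [8];  Q = [1]
  Insert 9 (step 2): P = [8, 9];  Q = [1, 2]
  Insert 4 (step 3): P = [4, 9] / [8];  Q = [1, 2] / [3]
  Insert 7 (step 4): P = [4, 7] / [8, 9];  Q = [1, 2] / [3, 4]
  Insert 1 (step 5): P = [1, 7] / [4, 9] / [8];  Q = [1, 2] / [3, 4] / [5]
  Insert 5 (step 6): P = [1, 5] / [4, 7] / [8, 9];  Q = [1, 2] / [3, 4] / [5, 6]
  Insert 6 (step 7): P = [1, 5, 6] / [4, 7] / [8, 9];  Q = [1, 2, 7] / [3, 4] / [5, 6]
  Insert 3 (step 8): P = [1, 3, 6] / [4, 5] / [7, 9] / [8];  Q = [1, 2, 7] / [3, 4] / [5, 6] / [8]
  Insert 2 (step 9): P = [1, 2, 6] / [3, 5] / [4, 9] / [7] / [8];  Q = [1, 2, 7] / [3, 4] / [5, 6] / [8] / [9]
Final shape: (3, 2, 2, 1, 1).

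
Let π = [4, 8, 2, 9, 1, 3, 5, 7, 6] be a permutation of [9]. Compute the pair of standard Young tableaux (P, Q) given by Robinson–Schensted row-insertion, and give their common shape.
P = [1, 3, 5, 6] / [2, 7, 9] / [4, 8];  Q = [1, 2, 4, 8] / [3, 6, 7] / [5, 9];  common shape = (4, 3, 2)

Row-insert the values π_1, π_2, … into P one at a time, bumping the leftmost entry strictly greater than the inserted value down to the next row. The recording tableau Q records, in position (i, j), the step at which that cell was added to P.
  Insert 4 (step 1): P = [4];  Q = [1]
  Insert 8 (step 2): P = [4, 8];  Q = [1, 2]
  Insert 2 (step 3): P = [2, 8] / [4];  Q = [1, 2] / [3]
  Insert 9 (step 4): P = [2, 8, 9] / [4];  Q = [1, 2, 4] / [3]
  Insert 1 (step 5): P = [1, 8, 9] / [2] / [4];  Q = [1, 2, 4] / [3] / [5]
  Insert 3 (step 6): P = [1, 3, 9] / [2, 8] / [4];  Q = [1, 2, 4] / [3, 6] / [5]
  Insert 5 (step 7): P = [1, 3, 5] / [2, 8, 9] / [4];  Q = [1, 2, 4] / [3, 6, 7] / [5]
  Insert 7 (step 8): P = [1, 3, 5, 7] / [2, 8, 9] / [4];  Q = [1, 2, 4, 8] / [3, 6, 7] / [5]
  Insert 6 (step 9): P = [1, 3, 5, 6] / [2, 7, 9] / [4, 8];  Q = [1, 2, 4, 8] / [3, 6, 7] / [5, 9]
Final shape: (4, 3, 2).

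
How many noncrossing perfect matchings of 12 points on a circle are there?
C_6 = 132

These noncrossing handshakes are counted by the Catalan number C_n = (1/(n + 1)) · C(2n, n). For n = 6: C_6 = (1/7) · C(12, 6) = 924/7 = 132.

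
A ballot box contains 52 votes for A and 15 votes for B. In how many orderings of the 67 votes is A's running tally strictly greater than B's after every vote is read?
Strict-lead orderings = 190953626306256

Total orderings of the 67 votes with 52 for A: C(67, 52) = 345780890878896. By the Bertrand ballot formula (Cycle Lemma / reflection principle), the number of orderings in which A is strictly ahead of B throughout is (p − q)/(p + q) · C(p + q, p) = (52 − 15)/(52 + 15) · 345780890878896 = 190953626306256.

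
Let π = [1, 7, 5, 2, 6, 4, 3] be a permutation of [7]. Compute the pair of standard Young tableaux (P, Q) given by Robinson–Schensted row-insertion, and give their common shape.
P = [1, 2, 3] / [4, 6] / [5] / [7];  Q = [1, 2, 5] / [3, 6] / [4] / [7];  common shape = (3, 2, 1, 1)

Row-insert the values π_1, π_2, … into P one at a time, bumping the leftmost entry strictly greater than the inserted value down to the next row. The recording tableau Q records, in position (i, j), the step at which that cell was added to P.
  Insert 1 (step 1): P = [1];  Q = [1]
  Insert 7 (step 2): P = [1, 7];  Q = [1, 2]
  Insert 5 (step 3): P = [1, 5] / [7];  Q = [1, 2] / [3]
  Insert 2 (step 4): P = [1, 2] / [5] / [7];  Q = [1, 2] / [3] / [4]
  Insert 6 (step 5): P = [1, 2, 6] / [5] / [7];  Q = [1, 2, 5] / [3] / [4]
  Insert 4 (step 6): P = [1, 2, 4] / [5, 6] / [7];  Q = [1, 2, 5] / [3, 6] / [4]
  Insert 3 (step 7): P = [1, 2, 3] / [4, 6] / [5] / [7];  Q = [1, 2, 5] / [3, 6] / [4] / [7]
Final shape: (3, 2, 1, 1).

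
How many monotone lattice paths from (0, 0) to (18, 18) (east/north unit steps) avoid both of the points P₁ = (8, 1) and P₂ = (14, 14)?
Number of paths = 6208139895

Inclusion–exclusion. Total paths: C(36, 18) = 9075135300. Through P₁: C(9, 8)·C(27, 10) = 75926565. Through P₂: C(28, 14)·C(8, 4) = 2808162000. Since P₁ is strictly southwest of P₂, a monotone path through both must visit P₁ then P₂; paths through both = C(9, 8)·C(19, 6)·C(8, 4) = 17093160. Avoid both = 9075135300 − 75926565 − 2808162000 + 17093160 = 6208139895.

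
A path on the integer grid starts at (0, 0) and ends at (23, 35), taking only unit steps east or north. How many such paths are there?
Number of paths = 8799226775309880

A monotone lattice path from (0, 0) to (23, 35) consists of 23 east steps and 35 north steps in some order, so it is determined by which 23 of the 58 steps are east. The count is C(58, 23) = 8799226775309880.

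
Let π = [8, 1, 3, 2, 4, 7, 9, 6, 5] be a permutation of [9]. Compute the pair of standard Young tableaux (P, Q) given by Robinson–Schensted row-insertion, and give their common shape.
P = [1, 2, 4, 5, 9] / [3, 6] / [7] / [8];  Q = [1, 3, 5, 6, 7] / [2, 8] / [4] / [9];  common shape = (5, 2, 1, 1)

Row-insert the values π_1, π_2, … into P one at a time, bumping the leftmost entry strictly greater than the inserted value down to the next row. The recording tableau Q records, in position (i, j), the step at which that cell was added to P.
  Insert 8 (step 1): P = [8];  Q = [1]
  Insert 1 (step 2): P = [1] / [8];  Q = [1] / [2]
  Insert 3 (step 3): P = [1, 3] / [8];  Q = [1, 3] / [2]
  Insert 2 (step 4): P = [1, 2] / [3] / [8];  Q = [1, 3] / [2] / [4]
  Insert 4 (step 5): P = [1, 2, 4] / [3] / [8];  Q = [1, 3, 5] / [2] / [4]
  Insert 7 (step 6): P = [1, 2, 4, 7] / [3] / [8];  Q = [1, 3, 5, 6] / [2] / [4]
  Insert 9 (step 7): P = [1, 2, 4, 7, 9] / [3] / [8];  Q = [1, 3, 5, 6, 7] / [2] / [4]
  Insert 6 (step 8): P = [1, 2, 4, 6, 9] / [3, 7] / [8];  Q = [1, 3, 5, 6, 7] / [2, 8] / [4]
  Insert 5 (step 9): P = [1, 2, 4, 5, 9] / [3, 6] / [7] / [8];  Q = [1, 3, 5, 6, 7] / [2, 8] / [4] / [9]
Final shape: (5, 2, 1, 1).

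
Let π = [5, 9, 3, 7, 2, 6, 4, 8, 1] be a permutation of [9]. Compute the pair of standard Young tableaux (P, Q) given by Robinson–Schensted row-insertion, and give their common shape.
P = [1, 4, 8] / [2, 6] / [3, 7] / [5] / [9];  Q = [1, 2, 8] / [3, 4] / [5, 6] / [7] / [9];  common shape = (3, 2, 2, 1, 1)

Row-insert the values π_1, π_2, … into P one at a time, bumping the leftmost entry strictly greater than the inserted value down to the next row. The recording tableau Q records, in position (i, j), the step at which that cell was added to P.
  Insert 5 (step 1): P = [5];  Q = [1]
  Insert 9 (step 2): P = [5, 9];  Q = [1, 2]
  Insert 3 (step 3): P = [3, 9] / [5];  Q = [1, 2] / [3]
  Insert 7 (step 4): P = [3, 7] / [5, 9];  Q = [1, 2] / [3, 4]
  Insert 2 (step 5): P = [2, 7] / [3, 9] / [5];  Q = [1, 2] / [3, 4] / [5]
  Insert 6 (step 6): P = [2, 6] / [3, 7] / [5, 9];  Q = [1, 2] / [3, 4] / [5, 6]
  Insert 4 (step 7): P = [2, 4] / [3, 6] / [5, 7] / [9];  Q = [1, 2] / [3, 4] / [5, 6] / [7]
  Insert 8 (step 8): P = [2, 4, 8] / [3, 6] / [5, 7] / [9];  Q = [1, 2, 8] / [3, 4] / [5, 6] / [7]
  Insert 1 (step 9): P = [1, 4, 8] / [2, 6] / [3, 7] / [5] / [9];  Q = [1, 2, 8] / [3, 4] / [5, 6] / [7] / [9]
Final shape: (3, 2, 2, 1, 1).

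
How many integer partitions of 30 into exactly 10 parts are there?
p(30, 10 parts) = 530

Partitions of n into exactly k parts are in bijection with partitions of n − k into at most k parts (subtract 1 from each part). So p(30, exactly 10) = p(20, parts ≤ 10). Computing via the recurrence p(m, j) = p(m, j−1) + p(m−j, j) gives 530.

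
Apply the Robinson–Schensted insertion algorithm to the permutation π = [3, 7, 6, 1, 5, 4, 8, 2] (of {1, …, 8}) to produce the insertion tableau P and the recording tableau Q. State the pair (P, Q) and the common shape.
P = [1, 2, 8] / [3, 4] / [5] / [6] / [7];  Q = [1, 2, 7] / [3, 5] / [4] / [6] / [8];  common shape = (3, 2, 1, 1, 1)

Row-insert the values π_1, π_2, … into P one at a time, bumping the leftmost entry strictly greater than the inserted value down to the next row. The recording tableau Q records, in position (i, j), the step at which that cell was added to P.
  Insert 3 (step 1): P = [3];  Q = [1]
  Insert 7 (step 2): P = [3, 7];  Q = [1, 2]
  Insert 6 (step 3): P = [3, 6] / [7];  Q = [1, 2] / [3]
  Insert 1 (step 4): P = [1, 6] / [3] / [7];  Q = [1, 2] / [3] / [4]
  Insert 5 (step 5): P = [1, 5] / [3, 6] / [7];  Q = [1, 2] / [3, 5] / [4]
  Insert 4 (step 6): P = [1, 4] / [3, 5] / [6] / [7];  Q = [1, 2] / [3, 5] / [4] / [6]
  Insert 8 (step 7): P = [1, 4, 8] / [3, 5] / [6] / [7];  Q = [1, 2, 7] / [3, 5] / [4] / [6]
  Insert 2 (step 8): P = [1, 2, 8] / [3, 4] / [5] / [6] / [7];  Q = [1, 2, 7] / [3, 5] / [4] / [6] / [8]
Final shape: (3, 2, 1, 1, 1).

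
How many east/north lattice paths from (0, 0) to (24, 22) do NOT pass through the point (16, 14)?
Number of paths = 6018781286700

Total paths from (0, 0) to (24, 22): C(46, 24) = 7890371113950. Paths through (16, 14): (paths (0, 0) → (16, 14)) × (paths (16, 14) → (24, 22)) = C(30, 16) · C(16, 8) = 145422675 · 12870 = 1871589827250. Avoidance count = 7890371113950 − 1871589827250 = 6018781286700.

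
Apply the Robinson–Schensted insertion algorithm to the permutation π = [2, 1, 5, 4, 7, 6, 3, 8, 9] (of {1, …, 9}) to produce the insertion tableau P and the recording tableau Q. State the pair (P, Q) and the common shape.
P = [1, 3, 6, 8, 9] / [2, 4, 7] / [5];  Q = [1, 3, 5, 8, 9] / [2, 4, 6] / [7];  common shape = (5, 3, 1)

Row-insert the values π_1, π_2, … into P one at a time, bumping the leftmost entry strictly greater than the inserted value down to the next row. The recording tableau Q records, in position (i, j), the step at which that cell was added to P.
  Insert 2 (step 1): P = [2];  Q = [1]
  Insert 1 (step 2): P = [1] / [2];  Q = [1] / [2]
  Insert 5 (step 3): P = [1, 5] / [2];  Q = [1, 3] / [2]
  Insert 4 (step 4): P = [1, 4] / [2, 5];  Q = [1, 3] / [2, 4]
  Insert 7 (step 5): P = [1, 4, 7] / [2, 5];  Q = [1, 3, 5] / [2, 4]
  Insert 6 (step 6): P = [1, 4, 6] / [2, 5, 7];  Q = [1, 3, 5] / [2, 4, 6]
  Insert 3 (step 7): P = [1, 3, 6] / [2, 4, 7] / [5];  Q = [1, 3, 5] / [2, 4, 6] / [7]
  Insert 8 (step 8): P = [1, 3, 6, 8] / [2, 4, 7] / [5];  Q = [1, 3, 5, 8] / [2, 4, 6] / [7]
  Insert 9 (step 9): P = [1, 3, 6, 8, 9] / [2, 4, 7] / [5];  Q = [1, 3, 5, 8, 9] / [2, 4, 6] / [7]
Final shape: (5, 3, 1).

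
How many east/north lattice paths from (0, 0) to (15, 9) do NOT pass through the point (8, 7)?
Number of paths = 1075844

Total paths from (0, 0) to (15, 9): C(24, 15) = 1307504. Paths through (8, 7): (paths (0, 0) → (8, 7)) × (paths (8, 7) → (15, 9)) = C(15, 8) · C(9, 7) = 6435 · 36 = 231660. Avoidance count = 1307504 − 231660 = 1075844.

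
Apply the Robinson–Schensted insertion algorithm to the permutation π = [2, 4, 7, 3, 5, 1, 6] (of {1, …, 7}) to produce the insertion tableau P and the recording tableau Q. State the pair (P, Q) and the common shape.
P = [1, 3, 5, 6] / [2, 7] / [4];  Q = [1, 2, 3, 7] / [4, 5] / [6];  common shape = (4, 2, 1)

Row-insert the values π_1, π_2, … into P one at a time, bumping the leftmost entry strictly greater than the inserted value down to the next row. The recording tableau Q records, in position (i, j), the step at which that cell was added to P.
  Insert 2 (step 1): P = [2];  Q = [1]
  Insert 4 (step 2): P = [2, 4];  Q = [1, 2]
  Insert 7 (step 3): P = [2, 4, 7];  Q = [1, 2, 3]
  Insert 3 (step 4): P = [2, 3, 7] / [4];  Q = [1, 2, 3] / [4]
  Insert 5 (step 5): P = [2, 3, 5] / [4, 7];  Q = [1, 2, 3] / [4, 5]
  Insert 1 (step 6): P = [1, 3, 5] / [2, 7] / [4];  Q = [1, 2, 3] / [4, 5] / [6]
  Insert 6 (step 7): P = [1, 3, 5, 6] / [2, 7] / [4];  Q = [1, 2, 3, 7] / [4, 5] / [6]
Final shape: (4, 2, 1).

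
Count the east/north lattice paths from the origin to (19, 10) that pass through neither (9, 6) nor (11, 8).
Number of paths = 12970165

Inclusion–exclusion. Total paths: C(29, 19) = 20030010. Through P₁: C(15, 9)·C(14, 10) = 5010005. Through P₂: C(19, 11)·C(10, 8) = 3401190. Since P₁ is strictly southwest of P₂, a monotone path through both must visit P₁ then P₂; paths through both = C(15, 9)·C(4, 2)·C(10, 8) = 1351350. Avoid both = 20030010 − 5010005 − 3401190 + 1351350 = 12970165.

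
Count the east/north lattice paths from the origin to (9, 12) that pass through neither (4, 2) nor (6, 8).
Number of paths = 158480

Inclusion–exclusion. Total paths: C(21, 9) = 293930. Through P₁: C(6, 4)·C(15, 5) = 45045. Through P₂: C(14, 6)·C(7, 3) = 105105. Since P₁ is strictly southwest of P₂, a monotone path through both must visit P₁ then P₂; paths through both = C(6, 4)·C(8, 2)·C(7, 3) = 14700. Avoid both = 293930 − 45045 − 105105 + 14700 = 158480.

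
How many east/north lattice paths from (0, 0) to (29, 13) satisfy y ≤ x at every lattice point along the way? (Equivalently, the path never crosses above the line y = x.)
Number of paths = 14460614392

By the reflection principle (André's argument), the number of monotone paths to (29, 13) with n ≤ m that never go above y = x is C(42, 29) − C(42, 30) = 25518731280 − 11058116888 = 14460614392.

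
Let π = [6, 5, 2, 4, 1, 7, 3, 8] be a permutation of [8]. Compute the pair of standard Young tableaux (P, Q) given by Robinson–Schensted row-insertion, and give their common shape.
P = [1, 3, 7, 8] / [2, 4] / [5] / [6];  Q = [1, 4, 6, 8] / [2, 7] / [3] / [5];  common shape = (4, 2, 1, 1)

Row-insert the values π_1, π_2, … into P one at a time, bumping the leftmost entry strictly greater than the inserted value down to the next row. The recording tableau Q records, in position (i, j), the step at which that cell was added to P.
  Insert 6 (step 1): P = [6];  Q = [1]
  Insert 5 (step 2): P = [5] / [6];  Q = [1] / [2]
  Insert 2 (step 3): P = [2] / [5] / [6];  Q = [1] / [2] / [3]
  Insert 4 (step 4): P = [2, 4] / [5] / [6];  Q = [1, 4] / [2] / [3]
  Insert 1 (step 5): P = [1, 4] / [2] / [5] / [6];  Q = [1, 4] / [2] / [3] / [5]
  Insert 7 (step 6): P = [1, 4, 7] / [2] / [5] / [6];  Q = [1, 4, 6] / [2] / [3] / [5]
  Insert 3 (step 7): P = [1, 3, 7] / [2, 4] / [5] / [6];  Q = [1, 4, 6] / [2, 7] / [3] / [5]
  Insert 8 (step 8): P = [1, 3, 7, 8] / [2, 4] / [5] / [6];  Q = [1, 4, 6, 8] / [2, 7] / [3] / [5]
Final shape: (4, 2, 1, 1).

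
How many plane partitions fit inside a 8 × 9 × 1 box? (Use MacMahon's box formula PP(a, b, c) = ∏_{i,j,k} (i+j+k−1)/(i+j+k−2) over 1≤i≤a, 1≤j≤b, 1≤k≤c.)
PP(8, 9, 1) = 24310

Evaluate the triple product over i = 1..8, j = 1..9, k = 1..1. The factors are (2/1) · (3/2) · (4/3) · (5/4) · (6/5) · (7/6) · (8/7) · (9/8) · … (72 factors total). The numerators and denominators telescope so the product is an integer; carrying out the multiplication exactly gives PP(8, 9, 1) = 24310.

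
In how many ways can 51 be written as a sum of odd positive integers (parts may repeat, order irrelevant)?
p_odd(51) = 4097

Enumerate partitions using only odd parts via the recurrence o(n, m) = o(n, m−2) + o(n−m, m) over odd m, starting from the largest odd part ≤ n. This gives p_odd(51) = 4097. (Euler's theorem: equals the count of distinct-part partitions.)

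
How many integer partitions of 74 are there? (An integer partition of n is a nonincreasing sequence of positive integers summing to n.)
p(74) = 7089500

Compute p(n) via the recurrence p(n, m) = p(n, m−1) + p(n−m, m), where p(n, m) counts partitions of n with all parts ≤ m and p(n) = p(n, n). The base cases are p(0, m) = 1 and p(n, 0) = 0 for n > 0. Filling the table yields p(74) = 7089500. (Euler's pentagonal recurrence is an alternative.)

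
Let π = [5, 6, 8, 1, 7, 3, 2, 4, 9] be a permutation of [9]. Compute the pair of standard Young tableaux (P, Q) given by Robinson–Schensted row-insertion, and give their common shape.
P = [1, 2, 4, 9] / [3, 6, 7] / [5] / [8];  Q = [1, 2, 3, 9] / [4, 5, 8] / [6] / [7];  common shape = (4, 3, 1, 1)

Row-insert the values π_1, π_2, … into P one at a time, bumping the leftmost entry strictly greater than the inserted value down to the next row. The recording tableau Q records, in position (i, j), the step at which that cell was added to P.
  Insert 5 (step 1): P = [5];  Q = [1]
  Insert 6 (step 2): P = [5, 6];  Q = [1, 2]
  Insert 8 (step 3): P = [5, 6, 8];  Q = [1, 2, 3]
  Insert 1 (step 4): P = [1, 6, 8] / [5];  Q = [1, 2, 3] / [4]
  Insert 7 (step 5): P = [1, 6, 7] / [5, 8];  Q = [1, 2, 3] / [4, 5]
  Insert 3 (step 6): P = [1, 3, 7] / [5, 6] / [8];  Q = [1, 2, 3] / [4, 5] / [6]
  Insert 2 (step 7): P = [1, 2, 7] / [3, 6] / [5] / [8];  Q = [1, 2, 3] / [4, 5] / [6] / [7]
  Insert 4 (step 8): P = [1, 2, 4] / [3, 6, 7] / [5] / [8];  Q = [1, 2, 3] / [4, 5, 8] / [6] / [7]
  Insert 9 (step 9): P = [1, 2, 4, 9] / [3, 6, 7] / [5] / [8];  Q = [1, 2, 3, 9] / [4, 5, 8] / [6] / [7]
Final shape: (4, 3, 1, 1).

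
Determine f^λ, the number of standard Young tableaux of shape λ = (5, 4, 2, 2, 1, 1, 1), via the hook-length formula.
# SYT of shape (5, 4, 2, 2, 1, 1, 1) = 698880

Hook-length formula: f^λ = n! / Π hook(c), product over all cells c of the Young diagram. For λ = (5, 4, 2, 2, 1, 1, 1), n = 16 boxes. Hook lengths by row (left-to-right, top-to-bottom): [11, 7, 4, 3, 1]; [9, 5, 2, 1]; [6, 2]; [5, 1]; [3]; [2]; [1]. Product of hooks = 29937600. So f^λ = 16! / 29937600 = 20922789888000 / 29937600 = 698880.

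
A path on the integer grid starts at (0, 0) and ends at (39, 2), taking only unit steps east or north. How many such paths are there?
Number of paths = 820

A monotone lattice path from (0, 0) to (39, 2) consists of 39 east steps and 2 north steps in some order, so it is determined by which 39 of the 41 steps are east. The count is C(41, 39) = 820.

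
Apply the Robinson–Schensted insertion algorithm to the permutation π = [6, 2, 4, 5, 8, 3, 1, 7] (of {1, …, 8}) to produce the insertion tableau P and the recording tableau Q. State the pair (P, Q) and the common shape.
P = [1, 3, 5, 7] / [2, 8] / [4] / [6];  Q = [1, 3, 4, 5] / [2, 8] / [6] / [7];  common shape = (4, 2, 1, 1)

Row-insert the values π_1, π_2, … into P one at a time, bumping the leftmost entry strictly greater than the inserted value down to the next row. The recording tableau Q records, in position (i, j), the step at which that cell was added to P.
  Insert 6 (step 1): P = [6];  Q = [1]
  Insert 2 (step 2): P = [2] / [6];  Q = [1] / [2]
  Insert 4 (step 3): P = [2, 4] / [6];  Q = [1, 3] / [2]
  Insert 5 (step 4): P = [2, 4, 5] / [6];  Q = [1, 3, 4] / [2]
  Insert 8 (step 5): P = [2, 4, 5, 8] / [6];  Q = [1, 3, 4, 5] / [2]
  Insert 3 (step 6): P = [2, 3, 5, 8] / [4] / [6];  Q = [1, 3, 4, 5] / [2] / [6]
  Insert 1 (step 7): P = [1, 3, 5, 8] / [2] / [4] / [6];  Q = [1, 3, 4, 5] / [2] / [6] / [7]
  Insert 7 (step 8): P = [1, 3, 5, 7] / [2, 8] / [4] / [6];  Q = [1, 3, 4, 5] / [2, 8] / [6] / [7]
Final shape: (4, 2, 1, 1).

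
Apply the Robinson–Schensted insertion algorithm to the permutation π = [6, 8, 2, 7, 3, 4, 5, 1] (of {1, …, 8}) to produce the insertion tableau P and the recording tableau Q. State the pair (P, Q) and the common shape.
P = [1, 3, 4, 5] / [2, 7] / [6] / [8];  Q = [1, 2, 6, 7] / [3, 4] / [5] / [8];  common shape = (4, 2, 1, 1)

Row-insert the values π_1, π_2, … into P one at a time, bumping the leftmost entry strictly greater than the inserted value down to the next row. The recording tableau Q records, in position (i, j), the step at which that cell was added to P.
  Insert 6 (step 1): P = [6];  Q = [1]
  Insert 8 (step 2): P = [6, 8];  Q = [1, 2]
  Insert 2 (step 3): P = [2, 8] / [6];  Q = [1, 2] / [3]
  Insert 7 (step 4): P = [2, 7] / [6, 8];  Q = [1, 2] / [3, 4]
  Insert 3 (step 5): P = [2, 3] / [6, 7] / [8];  Q = [1, 2] / [3, 4] / [5]
  Insert 4 (step 6): P = [2, 3, 4] / [6, 7] / [8];  Q = [1, 2, 6] / [3, 4] / [5]
  Insert 5 (step 7): P = [2, 3, 4, 5] / [6, 7] / [8];  Q = [1, 2, 6, 7] / [3, 4] / [5]
  Insert 1 (step 8): P = [1, 3, 4, 5] / [2, 7] / [6] / [8];  Q = [1, 2, 6, 7] / [3, 4] / [5] / [8]
Final shape: (4, 2, 1, 1).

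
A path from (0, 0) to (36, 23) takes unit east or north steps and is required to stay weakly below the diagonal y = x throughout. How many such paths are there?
Number of paths = 5456577564869340

By the reflection principle (André's argument), the number of monotone paths to (36, 23) with n ≤ m that never go above y = x is C(59, 36) − C(59, 37) = 14420954992868970 − 8964377427999630 = 5456577564869340.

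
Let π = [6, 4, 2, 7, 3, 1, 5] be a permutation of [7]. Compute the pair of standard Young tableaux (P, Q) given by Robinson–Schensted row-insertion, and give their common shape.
P = [1, 3, 5] / [2, 7] / [4] / [6];  Q = [1, 4, 7] / [2, 5] / [3] / [6];  common shape = (3, 2, 1, 1)

Row-insert the values π_1, π_2, … into P one at a time, bumping the leftmost entry strictly greater than the inserted value down to the next row. The recording tableau Q records, in position (i, j), the step at which that cell was added to P.
  Insert 6 (step 1): P = [6];  Q = [1]
  Insert 4 (step 2): P = [4] / [6];  Q = [1] / [2]
  Insert 2 (step 3): P = [2] / [4] / [6];  Q = [1] / [2] / [3]
  Insert 7 (step 4): P = [2, 7] / [4] / [6];  Q = [1, 4] / [2] / [3]
  Insert 3 (step 5): P = [2, 3] / [4, 7] / [6];  Q = [1, 4] / [2, 5] / [3]
  Insert 1 (step 6): P = [1, 3] / [2, 7] / [4] / [6];  Q = [1, 4] / [2, 5] / [3] / [6]
  Insert 5 (step 7): P = [1, 3, 5] / [2, 7] / [4] / [6];  Q = [1, 4, 7] / [2, 5] / [3] / [6]
Final shape: (3, 2, 1, 1).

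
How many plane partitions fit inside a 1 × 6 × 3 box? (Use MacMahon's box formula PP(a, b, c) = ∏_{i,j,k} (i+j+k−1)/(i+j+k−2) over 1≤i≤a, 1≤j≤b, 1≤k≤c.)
PP(1, 6, 3) = 84

Evaluate the triple product over i = 1..1, j = 1..6, k = 1..3. The factors are (2/1) · (3/2) · (4/3) · (3/2) · (4/3) · (5/4) · (4/3) · (5/4) · … (18 factors total). The numerators and denominators telescope so the product is an integer; carrying out the multiplication exactly gives PP(1, 6, 3) = 84.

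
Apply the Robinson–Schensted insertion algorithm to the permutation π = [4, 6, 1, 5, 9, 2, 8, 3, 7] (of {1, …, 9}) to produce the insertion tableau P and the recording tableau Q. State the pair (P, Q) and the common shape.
P = [1, 2, 3, 7] / [4, 5, 8] / [6, 9];  Q = [1, 2, 5, 9] / [3, 4, 7] / [6, 8];  common shape = (4, 3, 2)

Row-insert the values π_1, π_2, … into P one at a time, bumping the leftmost entry strictly greater than the inserted value down to the next row. The recording tableau Q records, in position (i, j), the step at which that cell was added to P.
  Insert 4 (step 1): P = [4];  Q = [1]
  Insert 6 (step 2): P = [4, 6];  Q = [1, 2]
  Insert 1 (step 3): P = [1, 6] / [4];  Q = [1, 2] / [3]
  Insert 5 (step 4): P = [1, 5] / [4, 6];  Q = [1, 2] / [3, 4]
  Insert 9 (step 5): P = [1, 5, 9] / [4, 6];  Q = [1, 2, 5] / [3, 4]
  Insert 2 (step 6): P = [1, 2, 9] / [4, 5] / [6];  Q = [1, 2, 5] / [3, 4] / [6]
  Insert 8 (step 7): P = [1, 2, 8] / [4, 5, 9] / [6];  Q = [1, 2, 5] / [3, 4, 7] / [6]
  Insert 3 (step 8): P = [1, 2, 3] / [4, 5, 8] / [6, 9];  Q = [1, 2, 5] / [3, 4, 7] / [6, 8]
  Insert 7 (step 9): P = [1, 2, 3, 7] / [4, 5, 8] / [6, 9];  Q = [1, 2, 5, 9] / [3, 4, 7] / [6, 8]
Final shape: (4, 3, 2).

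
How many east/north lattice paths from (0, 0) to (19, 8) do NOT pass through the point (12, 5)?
Number of paths = 1477515

Total paths from (0, 0) to (19, 8): C(27, 19) = 2220075. Paths through (12, 5): (paths (0, 0) → (12, 5)) × (paths (12, 5) → (19, 8)) = C(17, 12) · C(10, 7) = 6188 · 120 = 742560. Avoidance count = 2220075 − 742560 = 1477515.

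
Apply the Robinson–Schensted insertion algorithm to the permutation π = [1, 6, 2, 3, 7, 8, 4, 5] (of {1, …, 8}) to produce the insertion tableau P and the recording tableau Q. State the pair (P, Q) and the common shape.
P = [1, 2, 3, 4, 5] / [6, 7, 8];  Q = [1, 2, 4, 5, 6] / [3, 7, 8];  common shape = (5, 3)

Row-insert the values π_1, π_2, … into P one at a time, bumping the leftmost entry strictly greater than the inserted value down to the next row. The recording tableau Q records, in position (i, j), the step at which that cell was added to P.
  Insert 1 (step 1): P = [1];  Q = [1]
  Insert 6 (step 2): P = [1, 6];  Q = [1, 2]
  Insert 2 (step 3): P = [1, 2] / [6];  Q = [1, 2] / [3]
  Insert 3 (step 4): P = [1, 2, 3] / [6];  Q = [1, 2, 4] / [3]
  Insert 7 (step 5): P = [1, 2, 3, 7] / [6];  Q = [1, 2, 4, 5] / [3]
  Insert 8 (step 6): P = [1, 2, 3, 7, 8] / [6];  Q = [1, 2, 4, 5, 6] / [3]
  Insert 4 (step 7): P = [1, 2, 3, 4, 8] / [6, 7];  Q = [1, 2, 4, 5, 6] / [3, 7]
  Insert 5 (step 8): P = [1, 2, 3, 4, 5] / [6, 7, 8];  Q = [1, 2, 4, 5, 6] / [3, 7, 8]
Final shape: (5, 3).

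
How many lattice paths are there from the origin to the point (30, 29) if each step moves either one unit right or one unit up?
Number of paths = 59132290782430712

A monotone lattice path from (0, 0) to (30, 29) consists of 30 east steps and 29 north steps in some order, so it is determined by which 30 of the 59 steps are east. The count is C(59, 30) = 59132290782430712.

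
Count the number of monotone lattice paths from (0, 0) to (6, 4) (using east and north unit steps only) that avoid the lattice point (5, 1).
Number of paths = 186

Total paths from (0, 0) to (6, 4): C(10, 6) = 210. Paths through (5, 1): (paths (0, 0) → (5, 1)) × (paths (5, 1) → (6, 4)) = C(6, 5) · C(4, 1) = 6 · 4 = 24. Avoidance count = 210 − 24 = 186.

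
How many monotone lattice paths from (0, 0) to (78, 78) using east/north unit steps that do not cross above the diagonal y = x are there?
C_78 = 73745243611532458459690151854647329239335600

These NE paths below the diagonal are counted by the Catalan number C_n = (1/(n + 1)) · C(2n, n). For n = 78: C_78 = (1/79) · C(156, 78) = 5825874245311064218315521996517139009907512400/79 = 73745243611532458459690151854647329239335600.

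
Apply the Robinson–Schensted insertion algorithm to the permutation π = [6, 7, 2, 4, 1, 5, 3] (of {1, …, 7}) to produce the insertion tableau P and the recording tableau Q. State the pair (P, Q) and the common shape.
P = [1, 3, 5] / [2, 4] / [6, 7];  Q = [1, 2, 6] / [3, 4] / [5, 7];  common shape = (3, 2, 2)

Row-insert the values π_1, π_2, … into P one at a time, bumping the leftmost entry strictly greater than the inserted value down to the next row. The recording tableau Q records, in position (i, j), the step at which that cell was added to P.
  Insert 6 (step 1): P = [6];  Q = [1]
  Insert 7 (step 2): P = [6, 7];  Q = [1, 2]
  Insert 2 (step 3): P = [2, 7] / [6];  Q = [1, 2] / [3]
  Insert 4 (step 4): P = [2, 4] / [6, 7];  Q = [1, 2] / [3, 4]
  Insert 1 (step 5): P = [1, 4] / [2, 7] / [6];  Q = [1, 2] / [3, 4] / [5]
  Insert 5 (step 6): P = [1, 4, 5] / [2, 7] / [6];  Q = [1, 2, 6] / [3, 4] / [5]
  Insert 3 (step 7): P = [1, 3, 5] / [2, 4] / [6, 7];  Q = [1, 2, 6] / [3, 4] / [5, 7]
Final shape: (3, 2, 2).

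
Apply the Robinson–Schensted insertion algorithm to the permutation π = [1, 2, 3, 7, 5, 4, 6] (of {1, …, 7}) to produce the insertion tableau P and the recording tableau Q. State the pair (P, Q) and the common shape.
P = [1, 2, 3, 4, 6] / [5] / [7];  Q = [1, 2, 3, 4, 7] / [5] / [6];  common shape = (5, 1, 1)

Row-insert the values π_1, π_2, … into P one at a time, bumping the leftmost entry strictly greater than the inserted value down to the next row. The recording tableau Q records, in position (i, j), the step at which that cell was added to P.
  Insert 1 (step 1): P = [1];  Q = [1]
  Insert 2 (step 2): P = [1, 2];  Q = [1, 2]
  Insert 3 (step 3): P = [1, 2, 3];  Q = [1, 2, 3]
  Insert 7 (step 4): P = [1, 2, 3, 7];  Q = [1, 2, 3, 4]
  Insert 5 (step 5): P = [1, 2, 3, 5] / [7];  Q = [1, 2, 3, 4] / [5]
  Insert 4 (step 6): P = [1, 2, 3, 4] / [5] / [7];  Q = [1, 2, 3, 4] / [5] / [6]
  Insert 6 (step 7): P = [1, 2, 3, 4, 6] / [5] / [7];  Q = [1, 2, 3, 4, 7] / [5] / [6]
Final shape: (5, 1, 1).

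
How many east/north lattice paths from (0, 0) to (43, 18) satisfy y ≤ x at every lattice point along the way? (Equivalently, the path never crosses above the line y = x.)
Number of paths = 775421189886525

By the reflection principle (André's argument), the number of monotone paths to (43, 18) with n ≤ m that never go above y = x is C(61, 43) − C(61, 44) = 1312251244423350 − 536830054536825 = 775421189886525.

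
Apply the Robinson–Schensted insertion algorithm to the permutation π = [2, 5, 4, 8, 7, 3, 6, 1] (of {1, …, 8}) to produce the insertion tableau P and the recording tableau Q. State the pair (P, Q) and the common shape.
P = [1, 3, 6] / [2, 7] / [4, 8] / [5];  Q = [1, 2, 4] / [3, 5] / [6, 7] / [8];  common shape = (3, 2, 2, 1)

Row-insert the values π_1, π_2, … into P one at a time, bumping the leftmost entry strictly greater than the inserted value down to the next row. The recording tableau Q records, in position (i, j), the step at which that cell was added to P.
  Insert 2 (step 1): P = [2];  Q = [1]
  Insert 5 (step 2): P = [2, 5];  Q = [1, 2]
  Insert 4 (step 3): P = [2, 4] / [5];  Q = [1, 2] / [3]
  Insert 8 (step 4): P = [2, 4, 8] / [5];  Q = [1, 2, 4] / [3]
  Insert 7 (step 5): P = [2, 4, 7] / [5, 8];  Q = [1, 2, 4] / [3, 5]
  Insert 3 (step 6): P = [2, 3, 7] / [4, 8] / [5];  Q = [1, 2, 4] / [3, 5] / [6]
  Insert 6 (step 7): P = [2, 3, 6] / [4, 7] / [5, 8];  Q = [1, 2, 4] / [3, 5] / [6, 7]
  Insert 1 (step 8): P = [1, 3, 6] / [2, 7] / [4, 8] / [5];  Q = [1, 2, 4] / [3, 5] / [6, 7] / [8]
Final shape: (3, 2, 2, 1).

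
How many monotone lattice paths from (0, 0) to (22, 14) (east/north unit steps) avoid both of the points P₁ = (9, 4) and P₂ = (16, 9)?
Number of paths = 2296056920

Inclusion–exclusion. Total paths: C(36, 22) = 3796297200. Through P₁: C(13, 9)·C(23, 13) = 818007190. Through P₂: C(25, 16)·C(11, 6) = 943854450. Since P₁ is strictly southwest of P₂, a monotone path through both must visit P₁ then P₂; paths through both = C(13, 9)·C(12, 7)·C(11, 6) = 261621360. Avoid both = 3796297200 − 818007190 − 943854450 + 261621360 = 2296056920.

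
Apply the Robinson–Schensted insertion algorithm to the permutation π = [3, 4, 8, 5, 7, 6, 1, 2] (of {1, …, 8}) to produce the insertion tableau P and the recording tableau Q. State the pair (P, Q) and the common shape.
P = [1, 2, 5, 6] / [3, 4] / [7] / [8];  Q = [1, 2, 3, 5] / [4, 8] / [6] / [7];  common shape = (4, 2, 1, 1)

Row-insert the values π_1, π_2, … into P one at a time, bumping the leftmost entry strictly greater than the inserted value down to the next row. The recording tableau Q records, in position (i, j), the step at which that cell was added to P.
  Insert 3 (step 1): P = [3];  Q = [1]
  Insert 4 (step 2): P = [3, 4];  Q = [1, 2]
  Insert 8 (step 3): P = [3, 4, 8];  Q = [1, 2, 3]
  Insert 5 (step 4): P = [3, 4, 5] / [8];  Q = [1, 2, 3] / [4]
  Insert 7 (step 5): P = [3, 4, 5, 7] / [8];  Q = [1, 2, 3, 5] / [4]
  Insert 6 (step 6): P = [3, 4, 5, 6] / [7] / [8];  Q = [1, 2, 3, 5] / [4] / [6]
  Insert 1 (step 7): P = [1, 4, 5, 6] / [3] / [7] / [8];  Q = [1, 2, 3, 5] / [4] / [6] / [7]
  Insert 2 (step 8): P = [1, 2, 5, 6] / [3, 4] / [7] / [8];  Q = [1, 2, 3, 5] / [4, 8] / [6] / [7]
Final shape: (4, 2, 1, 1).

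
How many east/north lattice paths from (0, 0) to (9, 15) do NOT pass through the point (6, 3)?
Number of paths = 1269284

Total paths from (0, 0) to (9, 15): C(24, 9) = 1307504. Paths through (6, 3): (paths (0, 0) → (6, 3)) × (paths (6, 3) → (9, 15)) = C(9, 6) · C(15, 3) = 84 · 455 = 38220. Avoidance count = 1307504 − 38220 = 1269284.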